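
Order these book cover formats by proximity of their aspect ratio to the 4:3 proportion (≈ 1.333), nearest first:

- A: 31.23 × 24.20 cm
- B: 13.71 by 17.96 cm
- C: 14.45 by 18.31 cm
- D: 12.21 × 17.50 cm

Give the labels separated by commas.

B, A, C, D

A: 31.23/24.20 ≈ 1.290 → |1.290 − 1.333| = 0.043
B: 17.96/13.71 ≈ 1.310 → |1.310 − 1.333| = 0.023
C: 18.31/14.45 ≈ 1.267 → |1.267 − 1.333| = 0.066
D: 17.50/12.21 ≈ 1.433 → |1.433 − 1.333| = 0.100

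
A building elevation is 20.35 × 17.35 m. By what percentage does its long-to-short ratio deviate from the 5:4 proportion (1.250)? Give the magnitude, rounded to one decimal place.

Ratio = 20.35 / 17.35 ≈ 1.1729.
Ideal 5:4 = 1.2500. |1.1729 − 1.2500| / 1.2500 ≈ 6.17% → 6.2%.

6.2%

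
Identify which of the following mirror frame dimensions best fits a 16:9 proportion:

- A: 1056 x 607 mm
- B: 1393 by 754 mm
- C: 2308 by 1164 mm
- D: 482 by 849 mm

Target 16:9 ≈ 1.778.
A: 1.740 (Δ0.038)  B: 1.847 (Δ0.069)  C: 1.983 (Δ0.205)  D: 1.761 (Δ0.017)

D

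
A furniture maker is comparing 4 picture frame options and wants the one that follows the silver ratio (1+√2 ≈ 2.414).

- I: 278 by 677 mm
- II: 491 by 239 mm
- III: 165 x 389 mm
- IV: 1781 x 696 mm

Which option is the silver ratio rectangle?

Ratios (long/short): I ≈ 2.435; II ≈ 2.054; III ≈ 2.358; IV ≈ 2.559.
silver ratio ≈ 2.414; option I is nearest (Δ 0.021).

I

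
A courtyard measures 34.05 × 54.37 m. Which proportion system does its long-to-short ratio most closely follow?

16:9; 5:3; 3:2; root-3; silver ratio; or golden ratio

golden ratio

Ratio = 54.37 / 34.05 ≈ 1.597.
Distances: 16:9 1.778 (Δ 0.181); 5:3 1.667 (Δ 0.070); 3:2 1.500 (Δ 0.097); root-3 1.732 (Δ 0.135); silver ratio 2.414 (Δ 0.817); golden ratio 1.618 (Δ 0.021).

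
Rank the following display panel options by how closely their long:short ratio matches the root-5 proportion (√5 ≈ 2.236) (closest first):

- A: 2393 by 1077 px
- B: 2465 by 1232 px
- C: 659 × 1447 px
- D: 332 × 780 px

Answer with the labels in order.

A, C, D, B

Ratios: A = 2393 / 1077 ≈ 2.222; B = 2465 / 1232 ≈ 2.001; C = 1447 / 659 ≈ 2.196; D = 780 / 332 ≈ 2.349.
|Δ from 2.236|: A 0.014; B 0.235; C 0.040; D 0.113.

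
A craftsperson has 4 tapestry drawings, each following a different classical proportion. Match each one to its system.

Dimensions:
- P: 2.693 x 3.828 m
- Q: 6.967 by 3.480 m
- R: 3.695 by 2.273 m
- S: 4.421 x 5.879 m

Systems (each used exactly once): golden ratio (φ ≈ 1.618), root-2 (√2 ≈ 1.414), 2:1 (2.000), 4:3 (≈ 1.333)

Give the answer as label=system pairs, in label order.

P=root-2, Q=2:1, R=golden ratio, S=4:3

P = 3.828/2.693 ≈ 1.421 → root-2 (1.414)
Q = 6.967/3.480 ≈ 2.002 → 2:1 (2.000)
R = 3.695/2.273 ≈ 1.626 → golden ratio (1.618)
S = 5.879/4.421 ≈ 1.330 → 4:3 (1.333)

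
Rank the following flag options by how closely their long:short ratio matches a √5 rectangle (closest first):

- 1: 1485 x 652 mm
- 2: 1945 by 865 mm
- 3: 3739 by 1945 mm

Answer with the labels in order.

1: 1485/652 ≈ 2.278 → |2.278 − 2.236| = 0.042
2: 1945/865 ≈ 2.249 → |2.249 − 2.236| = 0.013
3: 3739/1945 ≈ 1.922 → |1.922 − 2.236| = 0.314

2, 1, 3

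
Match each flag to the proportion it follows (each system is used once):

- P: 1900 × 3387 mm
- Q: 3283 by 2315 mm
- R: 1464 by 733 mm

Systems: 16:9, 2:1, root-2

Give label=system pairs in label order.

P=16:9, Q=root-2, R=2:1

P = 3387/1900 ≈ 1.783 → 16:9 (1.778)
Q = 3283/2315 ≈ 1.418 → root-2 (1.414)
R = 1464/733 ≈ 1.997 → 2:1 (2.000)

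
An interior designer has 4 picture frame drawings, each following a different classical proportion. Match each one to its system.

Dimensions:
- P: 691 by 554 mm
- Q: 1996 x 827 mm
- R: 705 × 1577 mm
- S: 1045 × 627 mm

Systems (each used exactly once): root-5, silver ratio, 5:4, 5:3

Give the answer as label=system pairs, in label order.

P=5:4, Q=silver ratio, R=root-5, S=5:3

Ratios: P ≈ 1.247; Q ≈ 2.414; R ≈ 2.237; S ≈ 1.667.
Targets: root-5 ≈ 2.236; silver ratio ≈ 2.414; 5:4 ≈ 1.250; 5:3 ≈ 1.667.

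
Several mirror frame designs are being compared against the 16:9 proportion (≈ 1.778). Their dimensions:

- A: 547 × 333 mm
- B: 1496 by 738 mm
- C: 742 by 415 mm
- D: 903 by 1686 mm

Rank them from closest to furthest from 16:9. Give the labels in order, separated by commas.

C, D, A, B

A: 547/333 ≈ 1.643 → |1.643 − 1.778| = 0.135
B: 1496/738 ≈ 2.027 → |2.027 − 1.778| = 0.249
C: 742/415 ≈ 1.788 → |1.788 − 1.778| = 0.010
D: 1686/903 ≈ 1.867 → |1.867 − 1.778| = 0.089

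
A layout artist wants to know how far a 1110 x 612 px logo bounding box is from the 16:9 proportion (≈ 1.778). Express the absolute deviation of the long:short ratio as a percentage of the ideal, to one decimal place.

2.0%

Ratio = 1110 / 612 ≈ 1.8137.
Ideal 16:9 ≈ 1.7778. |1.8137 − 1.7778| / 1.7778 ≈ 2.02% → 2.0%.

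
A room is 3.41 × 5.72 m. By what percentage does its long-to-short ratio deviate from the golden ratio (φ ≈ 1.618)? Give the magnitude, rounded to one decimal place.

3.7%

Ratio = 5.72 / 3.41 ≈ 1.6774.
Ideal golden ratio ≈ 1.6180. |1.6774 − 1.6180| / 1.6180 ≈ 3.67% → 3.7%.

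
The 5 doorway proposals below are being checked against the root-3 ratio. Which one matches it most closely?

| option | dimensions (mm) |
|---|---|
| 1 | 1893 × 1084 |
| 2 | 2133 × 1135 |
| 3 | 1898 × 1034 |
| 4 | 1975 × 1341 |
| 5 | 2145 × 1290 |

Ratios (long/short): 1 ≈ 1.746; 2 ≈ 1.879; 3 ≈ 1.836; 4 ≈ 1.473; 5 ≈ 1.663.
root-3 ≈ 1.732; option 1 is nearest (Δ 0.014).

1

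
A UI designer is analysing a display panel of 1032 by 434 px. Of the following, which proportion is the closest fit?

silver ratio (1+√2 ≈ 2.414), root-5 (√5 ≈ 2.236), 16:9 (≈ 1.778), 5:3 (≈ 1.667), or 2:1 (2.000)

silver ratio

1032/434 ≈ 2.378. Nearest candidates are silver ratio (2.414, off by 0.036) and root-5 (2.236, off by 0.142).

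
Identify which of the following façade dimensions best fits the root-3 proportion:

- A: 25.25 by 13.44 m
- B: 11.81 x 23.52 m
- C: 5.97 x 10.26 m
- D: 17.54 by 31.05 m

Ratios (long/short): A ≈ 1.879; B ≈ 1.992; C ≈ 1.719; D ≈ 1.770.
root-3 ≈ 1.732; option C is nearest (Δ 0.013).

C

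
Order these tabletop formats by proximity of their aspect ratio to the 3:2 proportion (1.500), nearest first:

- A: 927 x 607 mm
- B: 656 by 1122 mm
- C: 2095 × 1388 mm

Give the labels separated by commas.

A: 927/607 ≈ 1.527 → |1.527 − 1.500| = 0.027
B: 1122/656 ≈ 1.710 → |1.710 − 1.500| = 0.210
C: 2095/1388 ≈ 1.509 → |1.509 − 1.500| = 0.009

C, A, B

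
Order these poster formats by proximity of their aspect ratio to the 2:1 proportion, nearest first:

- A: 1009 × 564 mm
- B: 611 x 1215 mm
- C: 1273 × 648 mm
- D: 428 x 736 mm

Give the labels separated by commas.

B, C, A, D

A: 1009/564 ≈ 1.789 → |1.789 − 2.000| = 0.211
B: 1215/611 ≈ 1.989 → |1.989 − 2.000| = 0.011
C: 1273/648 ≈ 1.965 → |1.965 − 2.000| = 0.035
D: 736/428 ≈ 1.720 → |1.720 − 2.000| = 0.280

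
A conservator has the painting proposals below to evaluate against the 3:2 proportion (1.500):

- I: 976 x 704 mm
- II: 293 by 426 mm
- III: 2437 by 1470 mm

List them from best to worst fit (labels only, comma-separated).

I: 976/704 ≈ 1.386 → |1.386 − 1.500| = 0.114
II: 426/293 ≈ 1.454 → |1.454 − 1.500| = 0.046
III: 2437/1470 ≈ 1.658 → |1.658 − 1.500| = 0.158

II, I, III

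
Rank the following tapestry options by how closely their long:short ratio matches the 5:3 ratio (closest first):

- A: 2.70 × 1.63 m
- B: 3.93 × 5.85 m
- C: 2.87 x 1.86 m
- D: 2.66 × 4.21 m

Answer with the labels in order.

Ratios: A = 2.70 / 1.63 ≈ 1.656; B = 5.85 / 3.93 ≈ 1.489; C = 2.87 / 1.86 ≈ 1.543; D = 4.21 / 2.66 ≈ 1.583.
|Δ from 1.667|: A 0.011; B 0.178; C 0.124; D 0.084.

A, D, C, B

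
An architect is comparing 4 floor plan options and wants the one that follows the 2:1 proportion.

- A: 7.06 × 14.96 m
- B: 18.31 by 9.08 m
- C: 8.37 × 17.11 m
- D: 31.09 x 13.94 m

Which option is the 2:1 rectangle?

B

Ratios (long/short): A ≈ 2.119; B ≈ 2.017; C ≈ 2.044; D ≈ 2.230.
2:1 ≈ 2.000; option B is nearest (Δ 0.017).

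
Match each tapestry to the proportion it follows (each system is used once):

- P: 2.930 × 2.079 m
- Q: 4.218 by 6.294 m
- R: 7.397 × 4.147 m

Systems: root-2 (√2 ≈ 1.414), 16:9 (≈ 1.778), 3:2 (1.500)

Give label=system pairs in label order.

P=root-2, Q=3:2, R=16:9

P = 2.930/2.079 ≈ 1.409 → root-2 (1.414)
Q = 6.294/4.218 ≈ 1.492 → 3:2 (1.500)
R = 7.397/4.147 ≈ 1.784 → 16:9 (1.778)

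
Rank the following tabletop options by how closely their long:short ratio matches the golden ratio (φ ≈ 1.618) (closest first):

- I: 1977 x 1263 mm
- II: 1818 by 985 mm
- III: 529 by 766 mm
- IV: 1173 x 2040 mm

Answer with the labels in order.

I, IV, III, II

Ratios: I = 1977 / 1263 ≈ 1.565; II = 1818 / 985 ≈ 1.846; III = 766 / 529 ≈ 1.448; IV = 2040 / 1173 ≈ 1.739.
|Δ from 1.618|: I 0.053; II 0.228; III 0.170; IV 0.121.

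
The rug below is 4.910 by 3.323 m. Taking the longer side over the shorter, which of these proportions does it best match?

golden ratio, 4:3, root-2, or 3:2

Ratio = 4.910 / 3.323 ≈ 1.478.
Distances: golden ratio 1.618 (Δ 0.140); 4:3 1.333 (Δ 0.145); root-2 1.414 (Δ 0.064); 3:2 1.500 (Δ 0.022).

3:2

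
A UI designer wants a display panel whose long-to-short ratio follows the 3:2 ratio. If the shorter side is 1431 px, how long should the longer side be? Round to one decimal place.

3:2 = 1.50000.
Longer side = 1431 × 1.50000 ≈ 2146.500 → 2146.5 px.

2146.5 px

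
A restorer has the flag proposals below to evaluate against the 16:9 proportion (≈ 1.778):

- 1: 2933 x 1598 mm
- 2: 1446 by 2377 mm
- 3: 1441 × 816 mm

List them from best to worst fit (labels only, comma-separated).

1: 2933/1598 ≈ 1.835 → |1.835 − 1.778| = 0.057
2: 2377/1446 ≈ 1.644 → |1.644 − 1.778| = 0.134
3: 1441/816 ≈ 1.766 → |1.766 − 1.778| = 0.012

3, 1, 2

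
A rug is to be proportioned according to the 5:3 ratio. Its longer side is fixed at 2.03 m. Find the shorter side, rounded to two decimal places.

1.22 m

5:3 ≈ 1.66667.
Shorter side = 2.03 ÷ 1.66667 ≈ 1.2180 → 1.22 m.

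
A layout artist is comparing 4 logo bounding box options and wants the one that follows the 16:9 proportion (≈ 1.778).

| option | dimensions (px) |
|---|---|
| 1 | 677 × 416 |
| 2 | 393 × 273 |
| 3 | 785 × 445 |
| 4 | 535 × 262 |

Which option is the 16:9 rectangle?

Target 16:9 ≈ 1.778.
1: 1.627 (Δ0.151)  2: 1.440 (Δ0.338)  3: 1.764 (Δ0.014)  4: 2.042 (Δ0.264)

3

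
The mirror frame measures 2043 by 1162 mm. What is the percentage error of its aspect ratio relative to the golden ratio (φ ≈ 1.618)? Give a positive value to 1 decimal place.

Ratio = 2043 / 1162 ≈ 1.7582.
Ideal golden ratio ≈ 1.6180. |1.7582 − 1.6180| / 1.6180 ≈ 8.67% → 8.7%.

8.7%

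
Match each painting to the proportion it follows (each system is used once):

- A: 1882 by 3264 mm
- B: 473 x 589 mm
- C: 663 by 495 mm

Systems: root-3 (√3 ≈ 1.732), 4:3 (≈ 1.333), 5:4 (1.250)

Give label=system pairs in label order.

A=root-3, B=5:4, C=4:3

Ratios: A ≈ 1.734; B ≈ 1.245; C ≈ 1.339.
Targets: root-3 ≈ 1.732; 4:3 ≈ 1.333; 5:4 ≈ 1.250.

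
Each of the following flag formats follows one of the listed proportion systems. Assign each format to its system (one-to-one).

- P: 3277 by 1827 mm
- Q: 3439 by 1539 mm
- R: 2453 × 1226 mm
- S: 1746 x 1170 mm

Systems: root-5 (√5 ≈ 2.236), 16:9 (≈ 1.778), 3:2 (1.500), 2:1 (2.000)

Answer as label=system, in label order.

P=16:9, Q=root-5, R=2:1, S=3:2

Ratios: P ≈ 1.794; Q ≈ 2.235; R ≈ 2.001; S ≈ 1.492.
Targets: root-5 ≈ 2.236; 16:9 ≈ 1.778; 3:2 ≈ 1.500; 2:1 ≈ 2.000.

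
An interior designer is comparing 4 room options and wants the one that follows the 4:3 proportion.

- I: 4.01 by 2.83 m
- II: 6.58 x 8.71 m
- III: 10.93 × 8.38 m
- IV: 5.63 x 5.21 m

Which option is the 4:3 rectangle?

Target 4:3 ≈ 1.333.
I: 1.417 (Δ0.084)  II: 1.324 (Δ0.009)  III: 1.304 (Δ0.029)  IV: 1.081 (Δ0.252)

II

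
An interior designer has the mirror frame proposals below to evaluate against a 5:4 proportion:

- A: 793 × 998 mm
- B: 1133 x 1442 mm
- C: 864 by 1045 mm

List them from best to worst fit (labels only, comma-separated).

A: 998/793 ≈ 1.259 → |1.259 − 1.250| = 0.009
B: 1442/1133 ≈ 1.273 → |1.273 − 1.250| = 0.023
C: 1045/864 ≈ 1.209 → |1.209 − 1.250| = 0.041

A, B, C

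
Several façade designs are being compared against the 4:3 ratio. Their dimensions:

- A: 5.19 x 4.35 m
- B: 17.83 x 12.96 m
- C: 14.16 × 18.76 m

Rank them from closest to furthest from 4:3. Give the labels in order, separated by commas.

Ratios: A = 5.19 / 4.35 ≈ 1.193; B = 17.83 / 12.96 ≈ 1.376; C = 18.76 / 14.16 ≈ 1.325.
|Δ from 1.333|: A 0.140; B 0.043; C 0.008.

C, B, A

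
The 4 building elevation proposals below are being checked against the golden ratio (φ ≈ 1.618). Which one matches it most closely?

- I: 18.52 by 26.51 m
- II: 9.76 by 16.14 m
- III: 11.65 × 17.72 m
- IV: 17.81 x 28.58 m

Target golden ratio ≈ 1.618.
I: 1.431 (Δ0.187)  II: 1.654 (Δ0.036)  III: 1.521 (Δ0.097)  IV: 1.605 (Δ0.013)

IV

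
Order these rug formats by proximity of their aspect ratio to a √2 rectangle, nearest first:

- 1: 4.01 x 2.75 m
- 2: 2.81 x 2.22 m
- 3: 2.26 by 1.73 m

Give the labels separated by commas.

1, 3, 2

1: 4.01/2.75 ≈ 1.458 → |1.458 − 1.414| = 0.044
2: 2.81/2.22 ≈ 1.266 → |1.266 − 1.414| = 0.148
3: 2.26/1.73 ≈ 1.306 → |1.306 − 1.414| = 0.108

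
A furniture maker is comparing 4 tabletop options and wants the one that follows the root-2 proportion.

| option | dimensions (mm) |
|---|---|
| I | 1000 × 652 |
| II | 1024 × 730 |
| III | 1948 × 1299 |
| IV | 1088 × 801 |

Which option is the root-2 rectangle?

II

Target root-2 ≈ 1.414.
I: 1.534 (Δ0.120)  II: 1.403 (Δ0.011)  III: 1.500 (Δ0.086)  IV: 1.358 (Δ0.056)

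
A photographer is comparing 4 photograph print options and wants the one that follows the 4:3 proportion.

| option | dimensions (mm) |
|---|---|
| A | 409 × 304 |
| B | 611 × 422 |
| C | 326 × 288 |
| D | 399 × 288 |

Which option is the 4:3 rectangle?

Ratios (long/short): A ≈ 1.345; B ≈ 1.448; C ≈ 1.132; D ≈ 1.385.
4:3 ≈ 1.333; option A is nearest (Δ 0.012).

A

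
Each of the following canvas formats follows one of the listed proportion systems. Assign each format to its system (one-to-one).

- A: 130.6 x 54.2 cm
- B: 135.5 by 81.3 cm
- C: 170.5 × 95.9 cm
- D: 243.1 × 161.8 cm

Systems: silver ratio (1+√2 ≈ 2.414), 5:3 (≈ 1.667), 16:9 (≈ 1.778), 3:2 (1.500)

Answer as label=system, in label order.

Ratios: A ≈ 2.410; B ≈ 1.667; C ≈ 1.778; D ≈ 1.502.
Targets: silver ratio ≈ 2.414; 5:3 ≈ 1.667; 16:9 ≈ 1.778; 3:2 ≈ 1.500.

A=silver ratio, B=5:3, C=16:9, D=3:2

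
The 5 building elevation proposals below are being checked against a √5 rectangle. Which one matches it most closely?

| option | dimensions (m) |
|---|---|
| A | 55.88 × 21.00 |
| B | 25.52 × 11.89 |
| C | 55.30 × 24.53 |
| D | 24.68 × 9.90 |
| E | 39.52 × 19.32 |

C

Ratios (long/short): A ≈ 2.661; B ≈ 2.146; C ≈ 2.254; D ≈ 2.493; E ≈ 2.046.
root-5 ≈ 2.236; option C is nearest (Δ 0.018).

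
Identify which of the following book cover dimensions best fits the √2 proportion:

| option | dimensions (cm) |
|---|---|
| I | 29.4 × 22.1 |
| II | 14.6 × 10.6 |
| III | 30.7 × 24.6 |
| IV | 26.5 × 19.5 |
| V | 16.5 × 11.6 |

V

Ratios (long/short): I ≈ 1.330; II ≈ 1.377; III ≈ 1.248; IV ≈ 1.359; V ≈ 1.422.
root-2 ≈ 1.414; option V is nearest (Δ 0.008).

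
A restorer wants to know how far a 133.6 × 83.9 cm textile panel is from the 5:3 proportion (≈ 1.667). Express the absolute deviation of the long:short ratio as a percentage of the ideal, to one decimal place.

4.5%

Ratio = 133.6 / 83.9 ≈ 1.5924.
Ideal 5:3 ≈ 1.6667. |1.5924 − 1.6667| / 1.6667 ≈ 4.46% → 4.5%.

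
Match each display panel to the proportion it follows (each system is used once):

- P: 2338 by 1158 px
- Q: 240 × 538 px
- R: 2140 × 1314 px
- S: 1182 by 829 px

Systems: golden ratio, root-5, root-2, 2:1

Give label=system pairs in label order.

P = 2338/1158 ≈ 2.019 → 2:1 (2.000)
Q = 538/240 ≈ 2.242 → root-5 (2.236)
R = 2140/1314 ≈ 1.629 → golden ratio (1.618)
S = 1182/829 ≈ 1.426 → root-2 (1.414)

P=2:1, Q=root-5, R=golden ratio, S=root-2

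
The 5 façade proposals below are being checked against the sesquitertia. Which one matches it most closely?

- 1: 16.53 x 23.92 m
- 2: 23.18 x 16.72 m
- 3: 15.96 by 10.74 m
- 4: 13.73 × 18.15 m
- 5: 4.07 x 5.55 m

4

Target 4:3 ≈ 1.333.
1: 1.447 (Δ0.114)  2: 1.386 (Δ0.053)  3: 1.486 (Δ0.153)  4: 1.322 (Δ0.011)  5: 1.364 (Δ0.031)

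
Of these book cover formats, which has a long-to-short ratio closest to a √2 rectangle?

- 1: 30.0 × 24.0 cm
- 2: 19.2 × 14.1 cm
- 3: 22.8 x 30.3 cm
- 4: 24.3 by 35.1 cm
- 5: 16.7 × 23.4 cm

Target root-2 ≈ 1.414.
1: 1.250 (Δ0.164)  2: 1.362 (Δ0.052)  3: 1.329 (Δ0.085)  4: 1.444 (Δ0.030)  5: 1.401 (Δ0.013)

5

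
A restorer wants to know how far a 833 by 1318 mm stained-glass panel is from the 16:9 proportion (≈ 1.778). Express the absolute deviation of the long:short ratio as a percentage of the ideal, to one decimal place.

Ratio = 1318 / 833 ≈ 1.5822.
Ideal 16:9 ≈ 1.7778. |1.5822 − 1.7778| / 1.7778 ≈ 11.00% → 11.0%.

11.0%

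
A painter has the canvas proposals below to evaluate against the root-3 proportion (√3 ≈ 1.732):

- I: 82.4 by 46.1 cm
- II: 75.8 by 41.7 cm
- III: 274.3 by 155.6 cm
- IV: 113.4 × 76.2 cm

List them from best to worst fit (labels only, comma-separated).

III, I, II, IV

I: 82.4/46.1 ≈ 1.787 → |1.787 − 1.732| = 0.055
II: 75.8/41.7 ≈ 1.818 → |1.818 − 1.732| = 0.086
III: 274.3/155.6 ≈ 1.763 → |1.763 − 1.732| = 0.031
IV: 113.4/76.2 ≈ 1.488 → |1.488 − 1.732| = 0.244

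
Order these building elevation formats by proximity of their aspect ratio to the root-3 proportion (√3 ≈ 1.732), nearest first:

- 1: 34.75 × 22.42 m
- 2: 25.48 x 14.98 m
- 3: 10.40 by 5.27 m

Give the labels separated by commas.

2, 1, 3

Ratios: 1 = 34.75 / 22.42 ≈ 1.550; 2 = 25.48 / 14.98 ≈ 1.701; 3 = 10.40 / 5.27 ≈ 1.973.
|Δ from 1.732|: 1 0.182; 2 0.031; 3 0.241.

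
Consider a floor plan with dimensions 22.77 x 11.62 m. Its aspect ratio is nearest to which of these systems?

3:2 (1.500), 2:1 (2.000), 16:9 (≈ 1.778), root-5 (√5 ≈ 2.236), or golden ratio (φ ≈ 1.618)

2:1

22.77/11.62 ≈ 1.960. Nearest candidates are 2:1 (2.000, off by 0.040) and 16:9 (1.778, off by 0.182).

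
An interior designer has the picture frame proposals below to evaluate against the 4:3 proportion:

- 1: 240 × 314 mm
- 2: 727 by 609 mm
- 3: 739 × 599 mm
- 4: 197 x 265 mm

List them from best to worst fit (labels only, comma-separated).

Ratios: 1 = 314 / 240 ≈ 1.308; 2 = 727 / 609 ≈ 1.194; 3 = 739 / 599 ≈ 1.234; 4 = 265 / 197 ≈ 1.345.
|Δ from 1.333|: 1 0.025; 2 0.139; 3 0.099; 4 0.012.

4, 1, 3, 2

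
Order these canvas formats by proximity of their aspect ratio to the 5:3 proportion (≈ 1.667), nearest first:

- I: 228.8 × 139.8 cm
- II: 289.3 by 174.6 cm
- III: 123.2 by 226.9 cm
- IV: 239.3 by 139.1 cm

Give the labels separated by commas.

Ratios: I = 228.8 / 139.8 ≈ 1.637; II = 289.3 / 174.6 ≈ 1.657; III = 226.9 / 123.2 ≈ 1.842; IV = 239.3 / 139.1 ≈ 1.720.
|Δ from 1.667|: I 0.030; II 0.010; III 0.175; IV 0.053.

II, I, IV, III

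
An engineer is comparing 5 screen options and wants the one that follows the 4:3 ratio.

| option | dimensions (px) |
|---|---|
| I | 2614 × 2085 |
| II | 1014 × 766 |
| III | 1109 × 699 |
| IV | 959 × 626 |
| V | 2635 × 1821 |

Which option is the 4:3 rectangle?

Ratios (long/short): I ≈ 1.254; II ≈ 1.324; III ≈ 1.587; IV ≈ 1.532; V ≈ 1.447.
4:3 ≈ 1.333; option II is nearest (Δ 0.009).

II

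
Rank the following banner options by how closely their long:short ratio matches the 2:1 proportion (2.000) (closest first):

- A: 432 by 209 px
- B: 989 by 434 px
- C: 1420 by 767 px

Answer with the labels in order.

Ratios: A = 432 / 209 ≈ 2.067; B = 989 / 434 ≈ 2.279; C = 1420 / 767 ≈ 1.851.
|Δ from 2.000|: A 0.067; B 0.279; C 0.149.

A, C, B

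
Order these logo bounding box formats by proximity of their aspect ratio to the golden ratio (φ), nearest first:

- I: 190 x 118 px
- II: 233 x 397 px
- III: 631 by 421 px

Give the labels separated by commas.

I, II, III

I: 190/118 ≈ 1.610 → |1.610 − 1.618| = 0.008
II: 397/233 ≈ 1.704 → |1.704 − 1.618| = 0.086
III: 631/421 ≈ 1.499 → |1.499 − 1.618| = 0.119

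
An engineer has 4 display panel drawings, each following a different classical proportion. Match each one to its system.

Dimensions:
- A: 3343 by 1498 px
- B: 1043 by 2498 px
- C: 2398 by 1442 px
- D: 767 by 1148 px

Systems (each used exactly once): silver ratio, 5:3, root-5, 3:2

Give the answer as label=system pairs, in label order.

Ratios: A ≈ 2.232; B ≈ 2.395; C ≈ 1.663; D ≈ 1.497.
Targets: silver ratio ≈ 2.414; 5:3 ≈ 1.667; root-5 ≈ 2.236; 3:2 ≈ 1.500.

A=root-5, B=silver ratio, C=5:3, D=3:2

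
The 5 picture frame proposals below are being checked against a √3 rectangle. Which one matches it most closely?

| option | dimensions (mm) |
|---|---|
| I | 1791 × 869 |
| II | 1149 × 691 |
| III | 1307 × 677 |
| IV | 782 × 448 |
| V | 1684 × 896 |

Ratios (long/short): I ≈ 2.061; II ≈ 1.663; III ≈ 1.931; IV ≈ 1.746; V ≈ 1.879.
root-3 ≈ 1.732; option IV is nearest (Δ 0.014).

IV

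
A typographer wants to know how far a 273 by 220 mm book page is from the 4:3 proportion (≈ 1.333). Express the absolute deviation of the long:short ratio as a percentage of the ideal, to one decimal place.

6.9%

Ratio = 273 / 220 ≈ 1.2409.
Ideal 4:3 ≈ 1.3333. |1.2409 − 1.3333| / 1.3333 ≈ 6.93% → 6.9%.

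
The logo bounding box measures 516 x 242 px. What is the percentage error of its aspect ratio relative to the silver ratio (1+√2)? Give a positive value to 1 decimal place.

Ratio = 516 / 242 ≈ 2.1322.
Ideal silver ratio ≈ 2.4142. |2.1322 − 2.4142| / 2.4142 ≈ 11.68% → 11.7%.

11.7%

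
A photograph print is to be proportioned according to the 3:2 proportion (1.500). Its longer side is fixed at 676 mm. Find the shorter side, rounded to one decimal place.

450.7 mm

3:2 = 1.50000.
Shorter side = 676 ÷ 1.50000 ≈ 450.667 → 450.7 mm.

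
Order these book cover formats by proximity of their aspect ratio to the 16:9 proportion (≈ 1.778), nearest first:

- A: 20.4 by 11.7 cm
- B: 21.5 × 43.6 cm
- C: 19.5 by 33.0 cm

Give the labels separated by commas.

A, C, B

A: 20.4/11.7 ≈ 1.744 → |1.744 − 1.778| = 0.034
B: 43.6/21.5 ≈ 2.028 → |2.028 − 1.778| = 0.250
C: 33.0/19.5 ≈ 1.692 → |1.692 − 1.778| = 0.086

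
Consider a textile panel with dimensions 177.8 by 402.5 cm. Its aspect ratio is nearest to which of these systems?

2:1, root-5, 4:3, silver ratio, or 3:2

root-5

402.5/177.8 ≈ 2.264. Nearest candidates are root-5 (2.236, off by 0.028) and silver ratio (2.414, off by 0.150).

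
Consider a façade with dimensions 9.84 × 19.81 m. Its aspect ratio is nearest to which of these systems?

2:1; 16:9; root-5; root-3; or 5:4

19.81/9.84 ≈ 2.013. Nearest candidates are 2:1 (2.000, off by 0.013) and root-5 (2.236, off by 0.223).

2:1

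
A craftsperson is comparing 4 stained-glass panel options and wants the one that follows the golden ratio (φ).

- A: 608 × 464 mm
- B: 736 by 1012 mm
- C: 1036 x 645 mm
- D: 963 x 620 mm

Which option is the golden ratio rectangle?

Target golden ratio ≈ 1.618.
A: 1.310 (Δ0.308)  B: 1.375 (Δ0.243)  C: 1.606 (Δ0.012)  D: 1.553 (Δ0.065)

C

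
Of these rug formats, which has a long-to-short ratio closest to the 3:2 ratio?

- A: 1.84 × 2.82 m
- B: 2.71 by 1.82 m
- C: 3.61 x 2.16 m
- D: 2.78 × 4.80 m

Target 3:2 ≈ 1.500.
A: 1.533 (Δ0.033)  B: 1.489 (Δ0.011)  C: 1.671 (Δ0.171)  D: 1.727 (Δ0.227)

B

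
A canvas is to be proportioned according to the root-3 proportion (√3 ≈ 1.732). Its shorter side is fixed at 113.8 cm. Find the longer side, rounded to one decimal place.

root-3 ≈ 1.73205.
Longer side = 113.8 × 1.73205 ≈ 197.107 → 197.1 cm.

197.1 cm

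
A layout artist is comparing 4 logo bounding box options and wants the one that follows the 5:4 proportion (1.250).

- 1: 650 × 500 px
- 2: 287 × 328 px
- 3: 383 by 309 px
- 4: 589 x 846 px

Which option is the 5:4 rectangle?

Ratios (long/short): 1 ≈ 1.300; 2 ≈ 1.143; 3 ≈ 1.239; 4 ≈ 1.436.
5:4 ≈ 1.250; option 3 is nearest (Δ 0.011).

3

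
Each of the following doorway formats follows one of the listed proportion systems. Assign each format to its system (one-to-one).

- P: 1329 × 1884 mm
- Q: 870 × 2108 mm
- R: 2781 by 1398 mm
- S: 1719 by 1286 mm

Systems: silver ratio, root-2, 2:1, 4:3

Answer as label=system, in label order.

P=root-2, Q=silver ratio, R=2:1, S=4:3

P = 1884/1329 ≈ 1.418 → root-2 (1.414)
Q = 2108/870 ≈ 2.423 → silver ratio (2.414)
R = 2781/1398 ≈ 1.989 → 2:1 (2.000)
S = 1719/1286 ≈ 1.337 → 4:3 (1.333)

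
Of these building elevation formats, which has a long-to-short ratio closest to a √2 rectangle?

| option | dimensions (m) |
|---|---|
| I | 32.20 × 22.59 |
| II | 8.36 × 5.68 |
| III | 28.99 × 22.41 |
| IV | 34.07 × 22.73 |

Ratios (long/short): I ≈ 1.425; II ≈ 1.472; III ≈ 1.294; IV ≈ 1.499.
root-2 ≈ 1.414; option I is nearest (Δ 0.011).

I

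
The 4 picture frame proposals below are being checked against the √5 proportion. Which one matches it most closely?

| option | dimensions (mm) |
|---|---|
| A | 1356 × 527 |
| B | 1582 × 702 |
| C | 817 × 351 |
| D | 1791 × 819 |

B

Target root-5 ≈ 2.236.
A: 2.573 (Δ0.337)  B: 2.254 (Δ0.018)  C: 2.328 (Δ0.092)  D: 2.187 (Δ0.049)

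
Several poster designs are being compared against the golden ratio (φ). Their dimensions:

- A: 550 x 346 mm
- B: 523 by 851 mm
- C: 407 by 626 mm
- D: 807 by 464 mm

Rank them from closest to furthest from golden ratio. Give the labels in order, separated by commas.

B, A, C, D

A: 550/346 ≈ 1.590 → |1.590 − 1.618| = 0.028
B: 851/523 ≈ 1.627 → |1.627 − 1.618| = 0.009
C: 626/407 ≈ 1.538 → |1.538 − 1.618| = 0.080
D: 807/464 ≈ 1.739 → |1.739 − 1.618| = 0.121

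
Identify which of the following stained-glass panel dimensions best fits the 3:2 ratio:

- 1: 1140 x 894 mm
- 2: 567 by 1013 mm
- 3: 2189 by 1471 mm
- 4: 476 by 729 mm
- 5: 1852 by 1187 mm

Ratios (long/short): 1 ≈ 1.275; 2 ≈ 1.787; 3 ≈ 1.488; 4 ≈ 1.532; 5 ≈ 1.560.
3:2 ≈ 1.500; option 3 is nearest (Δ 0.012).

3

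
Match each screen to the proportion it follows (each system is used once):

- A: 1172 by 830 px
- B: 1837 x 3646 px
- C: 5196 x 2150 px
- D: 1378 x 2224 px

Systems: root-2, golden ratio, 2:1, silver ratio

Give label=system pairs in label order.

A=root-2, B=2:1, C=silver ratio, D=golden ratio

A = 1172/830 ≈ 1.412 → root-2 (1.414)
B = 3646/1837 ≈ 1.985 → 2:1 (2.000)
C = 5196/2150 ≈ 2.417 → silver ratio (2.414)
D = 2224/1378 ≈ 1.614 → golden ratio (1.618)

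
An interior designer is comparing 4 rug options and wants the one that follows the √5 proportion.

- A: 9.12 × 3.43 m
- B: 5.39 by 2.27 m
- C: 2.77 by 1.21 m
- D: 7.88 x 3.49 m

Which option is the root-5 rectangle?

D

Ratios (long/short): A ≈ 2.659; B ≈ 2.374; C ≈ 2.289; D ≈ 2.258.
root-5 ≈ 2.236; option D is nearest (Δ 0.022).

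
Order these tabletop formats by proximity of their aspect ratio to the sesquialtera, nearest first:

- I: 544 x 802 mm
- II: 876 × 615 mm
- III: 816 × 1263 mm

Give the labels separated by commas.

I, III, II

I: 802/544 ≈ 1.474 → |1.474 − 1.500| = 0.026
II: 876/615 ≈ 1.424 → |1.424 − 1.500| = 0.076
III: 1263/816 ≈ 1.548 → |1.548 − 1.500| = 0.048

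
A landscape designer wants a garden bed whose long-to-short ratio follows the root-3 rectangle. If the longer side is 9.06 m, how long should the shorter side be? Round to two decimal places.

5.23 m

root-3 ≈ 1.73205.
Shorter side = 9.06 ÷ 1.73205 ≈ 5.2308 → 5.23 m.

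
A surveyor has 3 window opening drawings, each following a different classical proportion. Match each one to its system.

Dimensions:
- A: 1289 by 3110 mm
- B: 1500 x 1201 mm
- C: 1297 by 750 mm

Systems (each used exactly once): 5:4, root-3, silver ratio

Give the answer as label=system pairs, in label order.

A=silver ratio, B=5:4, C=root-3

A = 3110/1289 ≈ 2.413 → silver ratio (2.414)
B = 1500/1201 ≈ 1.249 → 5:4 (1.250)
C = 1297/750 ≈ 1.729 → root-3 (1.732)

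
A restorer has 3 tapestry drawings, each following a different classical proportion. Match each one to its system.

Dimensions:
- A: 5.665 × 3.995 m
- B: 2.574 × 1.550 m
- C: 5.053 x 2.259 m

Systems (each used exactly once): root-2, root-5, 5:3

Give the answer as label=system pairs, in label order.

A=root-2, B=5:3, C=root-5

Ratios: A ≈ 1.418; B ≈ 1.661; C ≈ 2.237.
Targets: root-2 ≈ 1.414; root-5 ≈ 2.236; 5:3 ≈ 1.667.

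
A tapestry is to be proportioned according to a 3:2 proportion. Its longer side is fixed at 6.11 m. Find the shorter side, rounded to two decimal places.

3:2 = 1.50000.
Shorter side = 6.11 ÷ 1.50000 ≈ 4.0733 → 4.07 m.

4.07 m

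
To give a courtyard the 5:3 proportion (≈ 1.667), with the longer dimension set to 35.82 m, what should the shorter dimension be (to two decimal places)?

5:3 ≈ 1.66667.
Shorter side = 35.82 ÷ 1.66667 ≈ 21.4920 → 21.49 m.

21.49 m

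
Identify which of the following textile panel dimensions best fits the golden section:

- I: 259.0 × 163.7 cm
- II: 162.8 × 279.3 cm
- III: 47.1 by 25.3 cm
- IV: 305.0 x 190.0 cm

IV

Target golden ratio ≈ 1.618.
I: 1.582 (Δ0.036)  II: 1.716 (Δ0.098)  III: 1.862 (Δ0.244)  IV: 1.605 (Δ0.013)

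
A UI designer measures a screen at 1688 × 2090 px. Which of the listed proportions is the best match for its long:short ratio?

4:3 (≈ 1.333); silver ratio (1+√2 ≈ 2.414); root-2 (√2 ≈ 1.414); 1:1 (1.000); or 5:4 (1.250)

Ratio = 2090 / 1688 ≈ 1.238.
Distances: 4:3 1.333 (Δ 0.095); silver ratio 2.414 (Δ 1.176); root-2 1.414 (Δ 0.176); 1:1 1.000 (Δ 0.238); 5:4 1.250 (Δ 0.012).

5:4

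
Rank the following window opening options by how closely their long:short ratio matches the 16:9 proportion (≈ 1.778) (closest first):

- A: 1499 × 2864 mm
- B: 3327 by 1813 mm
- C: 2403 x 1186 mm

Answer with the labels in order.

A: 2864/1499 ≈ 1.911 → |1.911 − 1.778| = 0.133
B: 3327/1813 ≈ 1.835 → |1.835 − 1.778| = 0.057
C: 2403/1186 ≈ 2.026 → |2.026 − 1.778| = 0.248

B, A, C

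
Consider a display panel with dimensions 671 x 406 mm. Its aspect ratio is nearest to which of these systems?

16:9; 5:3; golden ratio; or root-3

Ratio = 671 / 406 ≈ 1.653.
Distances: 16:9 1.778 (Δ 0.125); 5:3 1.667 (Δ 0.014); golden ratio 1.618 (Δ 0.035); root-3 1.732 (Δ 0.079).

5:3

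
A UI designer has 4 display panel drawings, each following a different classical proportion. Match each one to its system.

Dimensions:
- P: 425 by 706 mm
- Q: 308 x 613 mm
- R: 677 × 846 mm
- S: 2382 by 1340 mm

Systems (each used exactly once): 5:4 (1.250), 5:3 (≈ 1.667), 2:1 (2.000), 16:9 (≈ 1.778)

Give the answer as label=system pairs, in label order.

P=5:3, Q=2:1, R=5:4, S=16:9

P = 706/425 ≈ 1.661 → 5:3 (1.667)
Q = 613/308 ≈ 1.990 → 2:1 (2.000)
R = 846/677 ≈ 1.250 → 5:4 (1.250)
S = 2382/1340 ≈ 1.778 → 16:9 (1.778)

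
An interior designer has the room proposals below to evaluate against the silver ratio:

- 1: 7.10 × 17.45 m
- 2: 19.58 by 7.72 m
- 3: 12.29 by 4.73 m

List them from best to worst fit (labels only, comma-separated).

1, 2, 3

1: 17.45/7.10 ≈ 2.458 → |2.458 − 2.414| = 0.044
2: 19.58/7.72 ≈ 2.536 → |2.536 − 2.414| = 0.122
3: 12.29/4.73 ≈ 2.598 → |2.598 − 2.414| = 0.184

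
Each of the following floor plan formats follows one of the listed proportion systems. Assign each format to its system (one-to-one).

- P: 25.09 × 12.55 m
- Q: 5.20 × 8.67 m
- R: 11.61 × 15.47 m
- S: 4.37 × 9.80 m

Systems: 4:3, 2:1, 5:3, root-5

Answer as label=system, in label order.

P = 25.09/12.55 ≈ 1.999 → 2:1 (2.000)
Q = 8.67/5.20 ≈ 1.667 → 5:3 (1.667)
R = 15.47/11.61 ≈ 1.332 → 4:3 (1.333)
S = 9.80/4.37 ≈ 2.243 → root-5 (2.236)

P=2:1, Q=5:3, R=4:3, S=root-5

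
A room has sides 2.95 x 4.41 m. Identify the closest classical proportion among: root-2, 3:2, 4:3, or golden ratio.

4.41/2.95 ≈ 1.495. Nearest candidates are 3:2 (1.500, off by 0.005) and root-2 (1.414, off by 0.081).

3:2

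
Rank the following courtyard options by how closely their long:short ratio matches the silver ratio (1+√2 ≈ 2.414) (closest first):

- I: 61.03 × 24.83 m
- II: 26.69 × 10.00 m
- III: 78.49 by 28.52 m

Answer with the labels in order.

Ratios: I = 61.03 / 24.83 ≈ 2.458; II = 26.69 / 10.00 ≈ 2.669; III = 78.49 / 28.52 ≈ 2.752.
|Δ from 2.414|: I 0.044; II 0.255; III 0.338.

I, II, III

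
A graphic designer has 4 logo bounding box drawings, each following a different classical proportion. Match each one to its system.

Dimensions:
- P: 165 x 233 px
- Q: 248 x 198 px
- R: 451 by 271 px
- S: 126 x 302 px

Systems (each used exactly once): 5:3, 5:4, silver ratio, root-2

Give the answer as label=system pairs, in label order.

Ratios: P ≈ 1.412; Q ≈ 1.253; R ≈ 1.664; S ≈ 2.397.
Targets: 5:3 ≈ 1.667; 5:4 ≈ 1.250; silver ratio ≈ 2.414; root-2 ≈ 1.414.

P=root-2, Q=5:4, R=5:3, S=silver ratio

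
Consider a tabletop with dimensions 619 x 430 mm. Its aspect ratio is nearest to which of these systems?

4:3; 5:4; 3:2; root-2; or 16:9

root-2

Ratio = 619 / 430 ≈ 1.440.
Distances: 4:3 1.333 (Δ 0.107); 5:4 1.250 (Δ 0.190); 3:2 1.500 (Δ 0.060); root-2 1.414 (Δ 0.026); 16:9 1.778 (Δ 0.338).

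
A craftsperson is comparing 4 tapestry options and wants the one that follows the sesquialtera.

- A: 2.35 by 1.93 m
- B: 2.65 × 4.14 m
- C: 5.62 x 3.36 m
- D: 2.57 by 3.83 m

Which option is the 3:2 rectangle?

D

Ratios (long/short): A ≈ 1.218; B ≈ 1.562; C ≈ 1.673; D ≈ 1.490.
3:2 ≈ 1.500; option D is nearest (Δ 0.010).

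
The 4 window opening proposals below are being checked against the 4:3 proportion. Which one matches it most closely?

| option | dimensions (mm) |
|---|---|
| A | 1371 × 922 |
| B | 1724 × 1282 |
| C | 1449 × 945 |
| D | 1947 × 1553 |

Target 4:3 ≈ 1.333.
A: 1.487 (Δ0.154)  B: 1.345 (Δ0.012)  C: 1.533 (Δ0.200)  D: 1.254 (Δ0.079)

B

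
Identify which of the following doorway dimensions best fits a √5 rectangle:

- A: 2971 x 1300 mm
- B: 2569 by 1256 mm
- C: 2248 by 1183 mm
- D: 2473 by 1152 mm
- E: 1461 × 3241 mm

Ratios (long/short): A ≈ 2.285; B ≈ 2.045; C ≈ 1.900; D ≈ 2.147; E ≈ 2.218.
root-5 ≈ 2.236; option E is nearest (Δ 0.018).

E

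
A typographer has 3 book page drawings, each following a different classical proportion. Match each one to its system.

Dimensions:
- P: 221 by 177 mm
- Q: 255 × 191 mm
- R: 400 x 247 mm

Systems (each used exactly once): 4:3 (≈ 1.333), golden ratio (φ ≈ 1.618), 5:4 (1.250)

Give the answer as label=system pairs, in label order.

Ratios: P ≈ 1.249; Q ≈ 1.335; R ≈ 1.619.
Targets: 4:3 ≈ 1.333; golden ratio ≈ 1.618; 5:4 ≈ 1.250.

P=5:4, Q=4:3, R=golden ratio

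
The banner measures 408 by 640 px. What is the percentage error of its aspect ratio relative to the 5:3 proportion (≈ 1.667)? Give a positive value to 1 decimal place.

5.9%

Ratio = 640 / 408 ≈ 1.5686.
Ideal 5:3 ≈ 1.6667. |1.5686 − 1.6667| / 1.6667 ≈ 5.89% → 5.9%.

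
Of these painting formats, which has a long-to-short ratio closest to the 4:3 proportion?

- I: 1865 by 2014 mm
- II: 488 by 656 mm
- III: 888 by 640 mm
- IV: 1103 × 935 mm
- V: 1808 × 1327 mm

Target 4:3 ≈ 1.333.
I: 1.080 (Δ0.253)  II: 1.344 (Δ0.011)  III: 1.387 (Δ0.054)  IV: 1.180 (Δ0.153)  V: 1.362 (Δ0.029)

II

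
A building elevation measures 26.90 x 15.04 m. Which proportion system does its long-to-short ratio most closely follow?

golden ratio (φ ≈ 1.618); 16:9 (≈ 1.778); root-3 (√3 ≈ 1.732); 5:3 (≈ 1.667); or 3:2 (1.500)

16:9

26.90/15.04 ≈ 1.789. Nearest candidates are 16:9 (1.778, off by 0.011) and root-3 (1.732, off by 0.057).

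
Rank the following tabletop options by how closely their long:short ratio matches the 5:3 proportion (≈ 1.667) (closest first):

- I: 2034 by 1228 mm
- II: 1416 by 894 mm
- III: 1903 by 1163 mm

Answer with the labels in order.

I: 2034/1228 ≈ 1.656 → |1.656 − 1.667| = 0.011
II: 1416/894 ≈ 1.584 → |1.584 − 1.667| = 0.083
III: 1903/1163 ≈ 1.636 → |1.636 − 1.667| = 0.031

I, III, II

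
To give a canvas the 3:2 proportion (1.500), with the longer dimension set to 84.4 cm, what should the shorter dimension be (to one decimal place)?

3:2 = 1.50000.
Shorter side = 84.4 ÷ 1.50000 ≈ 56.267 → 56.3 cm.

56.3 cm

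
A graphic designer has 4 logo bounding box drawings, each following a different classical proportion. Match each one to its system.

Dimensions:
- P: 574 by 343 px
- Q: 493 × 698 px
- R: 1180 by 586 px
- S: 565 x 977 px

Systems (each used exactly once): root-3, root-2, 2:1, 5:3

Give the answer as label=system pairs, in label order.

P=5:3, Q=root-2, R=2:1, S=root-3

P = 574/343 ≈ 1.673 → 5:3 (1.667)
Q = 698/493 ≈ 1.416 → root-2 (1.414)
R = 1180/586 ≈ 2.014 → 2:1 (2.000)
S = 977/565 ≈ 1.729 → root-3 (1.732)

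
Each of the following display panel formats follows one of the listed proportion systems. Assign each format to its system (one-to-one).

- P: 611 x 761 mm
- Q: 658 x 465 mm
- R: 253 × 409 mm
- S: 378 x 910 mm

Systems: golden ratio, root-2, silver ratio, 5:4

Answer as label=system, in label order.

P=5:4, Q=root-2, R=golden ratio, S=silver ratio

Ratios: P ≈ 1.245; Q ≈ 1.415; R ≈ 1.617; S ≈ 2.407.
Targets: golden ratio ≈ 1.618; root-2 ≈ 1.414; silver ratio ≈ 2.414; 5:4 ≈ 1.250.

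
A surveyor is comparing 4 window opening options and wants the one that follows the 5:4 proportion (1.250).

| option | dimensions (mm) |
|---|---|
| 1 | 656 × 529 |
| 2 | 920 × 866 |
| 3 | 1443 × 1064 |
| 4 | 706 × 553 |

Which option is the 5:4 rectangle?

Ratios (long/short): 1 ≈ 1.240; 2 ≈ 1.062; 3 ≈ 1.356; 4 ≈ 1.277.
5:4 ≈ 1.250; option 1 is nearest (Δ 0.010).

1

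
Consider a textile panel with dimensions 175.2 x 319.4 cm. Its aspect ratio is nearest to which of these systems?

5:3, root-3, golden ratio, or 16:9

16:9

319.4/175.2 ≈ 1.823. Nearest candidates are 16:9 (1.778, off by 0.045) and root-3 (1.732, off by 0.091).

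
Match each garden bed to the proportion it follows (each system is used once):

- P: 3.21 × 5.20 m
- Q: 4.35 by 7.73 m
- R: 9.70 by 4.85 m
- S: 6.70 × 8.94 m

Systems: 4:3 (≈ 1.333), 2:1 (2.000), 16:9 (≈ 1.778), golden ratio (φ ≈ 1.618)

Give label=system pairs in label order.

Ratios: P ≈ 1.620; Q ≈ 1.777; R ≈ 2.000; S ≈ 1.334.
Targets: 4:3 ≈ 1.333; 2:1 ≈ 2.000; 16:9 ≈ 1.778; golden ratio ≈ 1.618.

P=golden ratio, Q=16:9, R=2:1, S=4:3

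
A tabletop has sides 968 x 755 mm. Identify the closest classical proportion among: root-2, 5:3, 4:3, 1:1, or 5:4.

5:4

Ratio = 968 / 755 ≈ 1.282.
Distances: root-2 1.414 (Δ 0.132); 5:3 1.667 (Δ 0.385); 4:3 1.333 (Δ 0.051); 1:1 1.000 (Δ 0.282); 5:4 1.250 (Δ 0.032).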